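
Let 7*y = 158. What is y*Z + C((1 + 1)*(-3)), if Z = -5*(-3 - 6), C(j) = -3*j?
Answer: 7236/7 ≈ 1033.7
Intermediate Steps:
y = 158/7 (y = (⅐)*158 = 158/7 ≈ 22.571)
Z = 45 (Z = -5*(-9) = 45)
y*Z + C((1 + 1)*(-3)) = (158/7)*45 - 3*(1 + 1)*(-3) = 7110/7 - 6*(-3) = 7110/7 - 3*(-6) = 7110/7 + 18 = 7236/7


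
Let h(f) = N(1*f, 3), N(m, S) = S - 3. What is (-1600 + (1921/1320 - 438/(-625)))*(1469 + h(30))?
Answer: -387293392967/165000 ≈ -2.3472e+6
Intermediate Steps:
N(m, S) = -3 + S
h(f) = 0 (h(f) = -3 + 3 = 0)
(-1600 + (1921/1320 - 438/(-625)))*(1469 + h(30)) = (-1600 + (1921/1320 - 438/(-625)))*(1469 + 0) = (-1600 + (1921*(1/1320) - 438*(-1/625)))*1469 = (-1600 + (1921/1320 + 438/625))*1469 = (-1600 + 355757/165000)*1469 = -263644243/165000*1469 = -387293392967/165000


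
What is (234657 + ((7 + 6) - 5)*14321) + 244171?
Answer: 593396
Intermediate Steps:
(234657 + ((7 + 6) - 5)*14321) + 244171 = (234657 + (13 - 5)*14321) + 244171 = (234657 + 8*14321) + 244171 = (234657 + 114568) + 244171 = 349225 + 244171 = 593396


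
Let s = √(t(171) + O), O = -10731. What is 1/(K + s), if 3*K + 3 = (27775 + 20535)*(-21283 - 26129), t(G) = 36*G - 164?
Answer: -763491241/582918875083724820 - I*√4739/582918875083724820 ≈ -1.3098e-9 - 1.181e-16*I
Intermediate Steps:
t(G) = -164 + 36*G
s = I*√4739 (s = √((-164 + 36*171) - 10731) = √((-164 + 6156) - 10731) = √(5992 - 10731) = √(-4739) = I*√4739 ≈ 68.84*I)
K = -763491241 (K = -1 + ((27775 + 20535)*(-21283 - 26129))/3 = -1 + (48310*(-47412))/3 = -1 + (⅓)*(-2290473720) = -1 - 763491240 = -763491241)
1/(K + s) = 1/(-763491241 + I*√4739)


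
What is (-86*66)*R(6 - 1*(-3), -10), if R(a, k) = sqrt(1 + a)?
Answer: -5676*sqrt(10) ≈ -17949.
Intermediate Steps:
(-86*66)*R(6 - 1*(-3), -10) = (-86*66)*sqrt(1 + (6 - 1*(-3))) = -5676*sqrt(1 + (6 + 3)) = -5676*sqrt(1 + 9) = -5676*sqrt(10)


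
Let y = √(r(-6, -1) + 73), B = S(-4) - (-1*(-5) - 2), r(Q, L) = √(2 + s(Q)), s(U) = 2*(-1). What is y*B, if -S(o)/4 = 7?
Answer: -31*√73 ≈ -264.86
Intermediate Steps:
S(o) = -28 (S(o) = -4*7 = -28)
s(U) = -2
r(Q, L) = 0 (r(Q, L) = √(2 - 2) = √0 = 0)
B = -31 (B = -28 - (-1*(-5) - 2) = -28 - (5 - 2) = -28 - 1*3 = -28 - 3 = -31)
y = √73 (y = √(0 + 73) = √73 ≈ 8.5440)
y*B = √73*(-31) = -31*√73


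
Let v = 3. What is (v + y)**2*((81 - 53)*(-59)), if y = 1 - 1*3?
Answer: -1652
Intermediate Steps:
y = -2 (y = 1 - 3 = -2)
(v + y)**2*((81 - 53)*(-59)) = (3 - 2)**2*((81 - 53)*(-59)) = 1**2*(28*(-59)) = 1*(-1652) = -1652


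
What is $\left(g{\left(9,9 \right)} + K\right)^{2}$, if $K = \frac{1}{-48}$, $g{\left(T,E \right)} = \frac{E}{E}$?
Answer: $\frac{2209}{2304} \approx 0.95877$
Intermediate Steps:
$g{\left(T,E \right)} = 1$
$K = - \frac{1}{48} \approx -0.020833$
$\left(g{\left(9,9 \right)} + K\right)^{2} = \left(1 - \frac{1}{48}\right)^{2} = \left(\frac{47}{48}\right)^{2} = \frac{2209}{2304}$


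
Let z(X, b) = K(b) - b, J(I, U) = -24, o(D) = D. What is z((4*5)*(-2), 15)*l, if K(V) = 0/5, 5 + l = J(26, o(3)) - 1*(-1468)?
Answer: -21585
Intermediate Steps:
l = 1439 (l = -5 + (-24 - 1*(-1468)) = -5 + (-24 + 1468) = -5 + 1444 = 1439)
K(V) = 0 (K(V) = 0*(⅕) = 0)
z(X, b) = -b (z(X, b) = 0 - b = -b)
z((4*5)*(-2), 15)*l = -1*15*1439 = -15*1439 = -21585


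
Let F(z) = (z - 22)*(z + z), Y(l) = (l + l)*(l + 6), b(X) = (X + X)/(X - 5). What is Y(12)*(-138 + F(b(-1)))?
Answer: -65856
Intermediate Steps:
b(X) = 2*X/(-5 + X) (b(X) = (2*X)/(-5 + X) = 2*X/(-5 + X))
Y(l) = 2*l*(6 + l) (Y(l) = (2*l)*(6 + l) = 2*l*(6 + l))
F(z) = 2*z*(-22 + z) (F(z) = (-22 + z)*(2*z) = 2*z*(-22 + z))
Y(12)*(-138 + F(b(-1))) = (2*12*(6 + 12))*(-138 + 2*(2*(-1)/(-5 - 1))*(-22 + 2*(-1)/(-5 - 1))) = (2*12*18)*(-138 + 2*(2*(-1)/(-6))*(-22 + 2*(-1)/(-6))) = 432*(-138 + 2*(2*(-1)*(-1/6))*(-22 + 2*(-1)*(-1/6))) = 432*(-138 + 2*(1/3)*(-22 + 1/3)) = 432*(-138 + 2*(1/3)*(-65/3)) = 432*(-138 - 130/9) = 432*(-1372/9) = -65856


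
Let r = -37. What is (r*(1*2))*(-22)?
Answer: 1628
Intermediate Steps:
(r*(1*2))*(-22) = -37*2*(-22) = -74*(-22) = 1628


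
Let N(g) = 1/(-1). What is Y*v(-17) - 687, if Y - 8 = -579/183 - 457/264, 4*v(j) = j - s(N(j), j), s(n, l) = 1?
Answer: -7525641/10736 ≈ -700.97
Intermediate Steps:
N(g) = -1
v(j) = -1/4 + j/4 (v(j) = (j - 1*1)/4 = (j - 1)/4 = (-1 + j)/4 = -1/4 + j/4)
Y = 50003/16104 (Y = 8 + (-579/183 - 457/264) = 8 + (-579*1/183 - 457*1/264) = 8 + (-193/61 - 457/264) = 8 - 78829/16104 = 50003/16104 ≈ 3.1050)
Y*v(-17) - 687 = 50003*(-1/4 + (1/4)*(-17))/16104 - 687 = 50003*(-1/4 - 17/4)/16104 - 687 = (50003/16104)*(-9/2) - 687 = -150009/10736 - 687 = -7525641/10736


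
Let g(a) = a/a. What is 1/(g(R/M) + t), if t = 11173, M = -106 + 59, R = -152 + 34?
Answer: 1/11174 ≈ 8.9493e-5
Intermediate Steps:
R = -118
M = -47
g(a) = 1
1/(g(R/M) + t) = 1/(1 + 11173) = 1/11174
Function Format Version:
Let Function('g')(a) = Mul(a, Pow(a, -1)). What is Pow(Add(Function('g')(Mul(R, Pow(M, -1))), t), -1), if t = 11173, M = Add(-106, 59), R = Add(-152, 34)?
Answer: Rational(1, 11174) ≈ 8.9493e-5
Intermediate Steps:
R = -118
M = -47
Function('g')(a) = 1
Pow(Add(Function('g')(Mul(R, Pow(M, -1))), t), -1) = Pow(Add(1, 11173), -1) = Pow(11174, -1) = Rational(1, 11174)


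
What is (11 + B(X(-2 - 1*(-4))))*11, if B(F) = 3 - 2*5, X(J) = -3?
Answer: 44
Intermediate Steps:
B(F) = -7 (B(F) = 3 - 10 = -7)
(11 + B(X(-2 - 1*(-4))))*11 = (11 - 7)*11 = 4*11 = 44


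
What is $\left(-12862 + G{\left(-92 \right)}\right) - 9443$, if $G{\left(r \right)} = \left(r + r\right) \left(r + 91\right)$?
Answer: $-22121$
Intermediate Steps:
$G{\left(r \right)} = 2 r \left(91 + r\right)$
$\left(-12862 + G{\left(-92 \right)}\right) - 9443 = \left(-12862 + 2 \left(-92\right) \left(91 - 92\right)\right) - 9443 = \left(-12862 + 2 \left(-92\right) \left(-1\right)\right) - 9443 = \left(-12862 + 184\right) - 9443 = -12678 - 9443 = -22121$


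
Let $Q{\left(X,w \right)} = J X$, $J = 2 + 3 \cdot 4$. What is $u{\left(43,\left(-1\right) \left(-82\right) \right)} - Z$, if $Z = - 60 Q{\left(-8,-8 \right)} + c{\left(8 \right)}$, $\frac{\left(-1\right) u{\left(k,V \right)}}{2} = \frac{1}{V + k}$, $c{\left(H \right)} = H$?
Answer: $- \frac{841002}{125} \approx -6728.0$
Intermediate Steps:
$J = 14$ ($J = 2 + 12 = 14$)
$u{\left(k,V \right)} = - \frac{2}{V + k}$
$Q{\left(X,w \right)} = 14 X$
$Z = 6728$ ($Z = - 60 \cdot 14 \left(-8\right) + 8 = \left(-60\right) \left(-112\right) + 8 = 6720 + 8 = 6728$)
$u{\left(43,\left(-1\right) \left(-82\right) \right)} - Z = - \frac{2}{\left(-1\right) \left(-82\right) + 43} - 6728 = - \frac{2}{82 + 43} - 6728 = - \frac{2}{125} - 6728 = - \frac{841002}{125}$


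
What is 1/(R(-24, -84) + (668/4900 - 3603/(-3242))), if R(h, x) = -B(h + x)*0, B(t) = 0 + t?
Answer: 3971450/4955089 ≈ 0.80149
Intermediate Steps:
B(t) = t
R(h, x) = 0 (R(h, x) = -(h + x)*0 = (-h - x)*0 = 0)
1/(R(-24, -84) + (668/4900 - 3603/(-3242))) = 1/(0 + (668/4900 - 3603/(-3242))) = 1/(0 + (668*(1/4900) - 3603*(-1/3242))) = 1/(0 + (167/1225 + 3603/3242)) = 1/(0 + 4955089/3971450) = 1/(4955089/3971450) = 3971450/4955089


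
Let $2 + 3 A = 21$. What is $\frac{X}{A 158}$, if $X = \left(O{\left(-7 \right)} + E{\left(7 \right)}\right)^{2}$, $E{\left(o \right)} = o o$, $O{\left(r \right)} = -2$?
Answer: $\frac{6627}{3002} \approx 2.2075$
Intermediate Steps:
$A = \frac{19}{3}$ ($A = - \frac{2}{3} + \frac{1}{3} \cdot 21 = - \frac{2}{3} + 7 = \frac{19}{3} \approx 6.3333$)
$E{\left(o \right)} = o^{2}$
$X = 2209$ ($X = \left(-2 + 7^{2}\right)^{2} = \left(-2 + 49\right)^{2} = 47^{2} = 2209$)
$\frac{X}{A 158} = \frac{2209}{\frac{19}{3} \cdot 158} = \frac{2209}{\frac{3002}{3}} = 2209 \cdot \frac{3}{3002} = \frac{6627}{3002}$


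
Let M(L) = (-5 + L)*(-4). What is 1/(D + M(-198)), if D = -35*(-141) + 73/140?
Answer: 140/804653 ≈ 0.00017399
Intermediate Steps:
D = 690973/140 (D = 4935 + 73*(1/140) = 4935 + 73/140 = 690973/140 ≈ 4935.5)
M(L) = 20 - 4*L
1/(D + M(-198)) = 1/(690973/140 + (20 - 4*(-198))) = 1/(690973/140 + (20 + 792)) = 1/(690973/140 + 812) = 1/(804653/140) = 140/804653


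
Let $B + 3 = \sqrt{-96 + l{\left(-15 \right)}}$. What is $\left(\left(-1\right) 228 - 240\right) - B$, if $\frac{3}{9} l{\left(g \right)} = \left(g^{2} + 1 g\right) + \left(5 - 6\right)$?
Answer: $-465 - 3 \sqrt{59} \approx -488.04$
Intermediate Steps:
$l{\left(g \right)} = -3 + 3 g + 3 g^{2}$ ($l{\left(g \right)} = 3 \left(\left(g^{2} + 1 g\right) + \left(5 - 6\right)\right) = 3 \left(\left(g^{2} + g\right) + \left(5 - 6\right)\right) = 3 \left(\left(g + g^{2}\right) - 1\right) = 3 \left(-1 + g + g^{2}\right) = -3 + 3 g + 3 g^{2}$)
$B = -3 + 3 \sqrt{59}$ ($B = -3 + \sqrt{-96 + \left(-3 + 3 \left(-15\right) + 3 \left(-15\right)^{2}\right)} = -3 + \sqrt{-96 - -627} = -3 + \sqrt{-96 + 627} = -3 + \sqrt{531} = -3 + 3 \sqrt{59} \approx 20.043$)
$\left(\left(-1\right) 228 - 240\right) - B = \left(\left(-1\right) 228 - 240\right) - \left(-3 + 3 \sqrt{59}\right) = \left(-228 - 240\right) + \left(3 - 3 \sqrt{59}\right) = -468 + \left(3 - 3 \sqrt{59}\right) = -465 - 3 \sqrt{59}$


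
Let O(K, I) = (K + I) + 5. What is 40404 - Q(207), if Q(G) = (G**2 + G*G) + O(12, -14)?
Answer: -45297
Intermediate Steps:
O(K, I) = 5 + I + K (O(K, I) = (I + K) + 5 = 5 + I + K)
Q(G) = 3 + 2*G**2 (Q(G) = (G**2 + G*G) + (5 - 14 + 12) = (G**2 + G**2) + 3 = 2*G**2 + 3 = 3 + 2*G**2)
40404 - Q(207) = 40404 - (3 + 2*207**2) = 40404 - (3 + 2*42849) = 40404 - (3 + 85698) = 40404 - 1*85701 = 40404 - 85701 = -45297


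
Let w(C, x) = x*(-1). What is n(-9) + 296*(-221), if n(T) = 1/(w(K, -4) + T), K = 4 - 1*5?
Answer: -327081/5 ≈ -65416.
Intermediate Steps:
K = -1 (K = 4 - 5 = -1)
w(C, x) = -x
n(T) = 1/(4 + T) (n(T) = 1/(-1*(-4) + T) = 1/(4 + T))
n(-9) + 296*(-221) = 1/(4 - 9) + 296*(-221) = 1/(-5) - 65416 = -⅕ - 65416 = -327081/5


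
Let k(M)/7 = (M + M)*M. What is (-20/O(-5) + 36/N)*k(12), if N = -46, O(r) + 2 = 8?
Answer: -190848/23 ≈ -8297.7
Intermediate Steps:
O(r) = 6 (O(r) = -2 + 8 = 6)
k(M) = 14*M² (k(M) = 7*((M + M)*M) = 7*((2*M)*M) = 7*(2*M²) = 14*M²)
(-20/O(-5) + 36/N)*k(12) = (-20/6 + 36/(-46))*(14*12²) = (-20*⅙ + 36*(-1/46))*(14*144) = (-10/3 - 18/23)*2016 = -284/69*2016 = -190848/23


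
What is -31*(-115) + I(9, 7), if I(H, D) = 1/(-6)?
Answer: 21389/6 ≈ 3564.8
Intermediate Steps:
I(H, D) = -1/6
-31*(-115) + I(9, 7) = -31*(-115) - 1/6 = 3565 - 1/6 = 21389/6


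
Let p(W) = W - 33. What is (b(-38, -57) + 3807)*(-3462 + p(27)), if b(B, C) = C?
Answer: -13005000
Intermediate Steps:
p(W) = -33 + W
(b(-38, -57) + 3807)*(-3462 + p(27)) = (-57 + 3807)*(-3462 + (-33 + 27)) = 3750*(-3462 - 6) = 3750*(-3468) = -13005000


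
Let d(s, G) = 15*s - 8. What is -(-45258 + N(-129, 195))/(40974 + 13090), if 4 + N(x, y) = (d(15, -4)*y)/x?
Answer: 1960371/2324752 ≈ 0.84326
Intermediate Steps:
d(s, G) = -8 + 15*s
N(x, y) = -4 + 217*y/x (N(x, y) = -4 + ((-8 + 15*15)*y)/x = -4 + ((-8 + 225)*y)/x = -4 + (217*y)/x = -4 + 217*y/x)
-(-45258 + N(-129, 195))/(40974 + 13090) = -(-45258 + (-4 + 217*195/(-129)))/(40974 + 13090) = -(-45258 + (-4 + 217*195*(-1/129)))/54064 = -(-45258 + (-4 - 14105/43))/54064 = -(-45258 - 14277/43)/54064 = -(-1960371)/(43*54064) = -1*(-1960371/2324752) = 1960371/2324752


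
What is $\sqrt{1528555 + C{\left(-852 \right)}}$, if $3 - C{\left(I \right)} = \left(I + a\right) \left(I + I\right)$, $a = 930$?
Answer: $\sqrt{1661470} \approx 1289.0$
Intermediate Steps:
$C{\left(I \right)} = 3 - 2 I \left(930 + I\right)$ ($C{\left(I \right)} = 3 - \left(I + 930\right) \left(I + I\right) = 3 - \left(930 + I\right) 2 I = 3 - 2 I \left(930 + I\right)$)
$\sqrt{1528555 + C{\left(-852 \right)}} = \sqrt{1528555 - \left(-1584723 + 1451808\right)} = \sqrt{1528555 + \left(3 + 1584720 - 1451808\right)} = \sqrt{1528555 + 132915} = \sqrt{1661470}$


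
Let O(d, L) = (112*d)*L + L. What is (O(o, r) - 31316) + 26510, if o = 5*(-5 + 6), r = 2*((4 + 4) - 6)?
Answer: -2562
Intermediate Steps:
r = 4 (r = 2*(8 - 6) = 2*2 = 4)
o = 5 (o = 5*1 = 5)
O(d, L) = L + 112*L*d (O(d, L) = 112*L*d + L = L + 112*L*d)
(O(o, r) - 31316) + 26510 = (4*(1 + 112*5) - 31316) + 26510 = (4*(1 + 560) - 31316) + 26510 = (4*561 - 31316) + 26510 = (2244 - 31316) + 26510 = -29072 + 26510 = -2562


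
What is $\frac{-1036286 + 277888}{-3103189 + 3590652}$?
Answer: $- \frac{758398}{487463} \approx -1.5558$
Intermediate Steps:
$\frac{-1036286 + 277888}{-3103189 + 3590652} = - \frac{758398}{487463}$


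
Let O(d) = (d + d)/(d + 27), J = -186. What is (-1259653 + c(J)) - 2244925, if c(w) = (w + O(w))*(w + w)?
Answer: -182121586/53 ≈ -3.4363e+6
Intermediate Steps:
O(d) = 2*d/(27 + d) (O(d) = (2*d)/(27 + d) = 2*d/(27 + d))
c(w) = 2*w*(w + 2*w/(27 + w)) (c(w) = (w + 2*w/(27 + w))*(w + w) = (w + 2*w/(27 + w))*(2*w) = 2*w*(w + 2*w/(27 + w)))
(-1259653 + c(J)) - 2244925 = (-1259653 + 2*(-186)**2*(29 - 186)/(27 - 186)) - 2244925 = (-1259653 + 2*34596*(-157)/(-159)) - 2244925 = (-1259653 + 2*34596*(-1/159)*(-157)) - 2244925 = (-1259653 + 3621048/53) - 2244925 = -63140561/53 - 2244925 = -182121586/53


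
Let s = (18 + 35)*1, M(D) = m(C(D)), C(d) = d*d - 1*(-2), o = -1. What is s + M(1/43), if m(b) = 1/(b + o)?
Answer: 99899/1850 ≈ 53.999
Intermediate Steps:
C(d) = 2 + d² (C(d) = d² + 2 = 2 + d²)
m(b) = 1/(-1 + b) (m(b) = 1/(b - 1) = 1/(-1 + b))
M(D) = 1/(1 + D²) (M(D) = 1/(-1 + (2 + D²)) = 1/(1 + D²))
s = 53 (s = 53*1 = 53)
s + M(1/43) = 53 + 1/(1 + (1/43)²) = 53 + 1/(1 + 1/1849) = 53 + 1/(1850/1849) = 53 + 1849/1850 = 99899/1850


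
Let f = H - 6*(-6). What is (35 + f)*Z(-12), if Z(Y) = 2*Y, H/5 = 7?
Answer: -2544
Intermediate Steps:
H = 35 (H = 5*7 = 35)
f = 71 (f = 35 - 6*(-6) = 35 + 36 = 71)
(35 + f)*Z(-12) = (35 + 71)*(2*(-12)) = 106*(-24) = -2544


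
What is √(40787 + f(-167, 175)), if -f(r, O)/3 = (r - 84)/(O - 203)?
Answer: √7988981/14 ≈ 201.89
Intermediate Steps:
f(r, O) = -3*(-84 + r)/(-203 + O) (f(r, O) = -3*(r - 84)/(O - 203) = -3*(-84 + r)/(-203 + O))
√(40787 + f(-167, 175)) = √(40787 + 3*(84 - 1*(-167))/(-203 + 175)) = √(40787 + 3*(84 + 167)/(-28)) = √(40787 + 3*(-1/28)*251) = √(40787 - 753/28) = √(1141283/28) = √7988981/14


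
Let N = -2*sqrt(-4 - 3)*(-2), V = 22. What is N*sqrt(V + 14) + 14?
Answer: 14 + 24*I*sqrt(7) ≈ 14.0 + 63.498*I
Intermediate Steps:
N = 4*I*sqrt(7) (N = -2*I*sqrt(7)*(-2) = 4*I*sqrt(7) ≈ 10.583*I)
N*sqrt(V + 14) + 14 = (4*I*sqrt(7))*sqrt(22 + 14) + 14 = (4*I*sqrt(7))*sqrt(36) + 14 = (4*I*sqrt(7))*6 + 14 = 24*I*sqrt(7) + 14 = 14 + 24*I*sqrt(7)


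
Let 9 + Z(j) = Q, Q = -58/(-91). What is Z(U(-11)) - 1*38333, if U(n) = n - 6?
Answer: -3489064/91 ≈ -38341.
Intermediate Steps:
U(n) = -6 + n
Q = 58/91 (Q = -58*(-1/91) = 58/91 ≈ 0.63736)
Z(j) = -761/91 (Z(j) = -9 + 58/91 = -761/91)
Z(U(-11)) - 1*38333 = -761/91 - 1*38333 = -761/91 - 38333 = -3489064/91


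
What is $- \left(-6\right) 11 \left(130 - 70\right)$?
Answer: $3960$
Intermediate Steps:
$- \left(-6\right) 11 \left(130 - 70\right) = - \left(-66\right) 60 = \left(-1\right) \left(-3960\right) = 3960$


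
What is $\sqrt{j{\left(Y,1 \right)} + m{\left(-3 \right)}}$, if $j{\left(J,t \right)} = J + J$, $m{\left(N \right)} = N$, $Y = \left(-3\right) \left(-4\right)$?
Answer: $\sqrt{21} \approx 4.5826$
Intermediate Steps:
$Y = 12$
$j{\left(J,t \right)} = 2 J$
$\sqrt{j{\left(Y,1 \right)} + m{\left(-3 \right)}} = \sqrt{2 \cdot 12 - 3} = \sqrt{24 - 3} = \sqrt{21}$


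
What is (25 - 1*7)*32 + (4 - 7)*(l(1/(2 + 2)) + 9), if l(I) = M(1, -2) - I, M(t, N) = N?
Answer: 2223/4 ≈ 555.75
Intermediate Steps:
l(I) = -2 - I
(25 - 1*7)*32 + (4 - 7)*(l(1/(2 + 2)) + 9) = (25 - 1*7)*32 + (4 - 7)*((-2 - 1/(2 + 2)) + 9) = (25 - 7)*32 - 3*((-2 - 1/4) + 9) = 18*32 - 3*((-2 - 1*1/4) + 9) = 576 - 3*((-2 - 1/4) + 9) = 576 - 3*(-9/4 + 9) = 576 - 3*27/4 = 576 - 81/4 = 2223/4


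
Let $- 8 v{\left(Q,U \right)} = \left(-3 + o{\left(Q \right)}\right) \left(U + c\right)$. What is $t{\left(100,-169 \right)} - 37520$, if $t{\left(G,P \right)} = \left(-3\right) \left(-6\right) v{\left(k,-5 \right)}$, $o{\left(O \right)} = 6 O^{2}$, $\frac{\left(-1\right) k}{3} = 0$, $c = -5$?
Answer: $- \frac{75175}{2} \approx -37588.0$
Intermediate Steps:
$k = 0$ ($k = \left(-3\right) 0 = 0$)
$v{\left(Q,U \right)} = - \frac{\left(-5 + U\right) \left(-3 + 6 Q^{2}\right)}{8}$ ($v{\left(Q,U \right)} = - \frac{\left(-3 + 6 Q^{2}\right) \left(U - 5\right)}{8} = - \frac{\left(-3 + 6 Q^{2}\right) \left(-5 + U\right)}{8} = - \frac{\left(-5 + U\right) \left(-3 + 6 Q^{2}\right)}{8}$)
$t{\left(G,P \right)} = - \frac{135}{2}$ ($t{\left(G,P \right)} = \left(-3\right) \left(-6\right) \left(- \frac{15}{8} + \frac{3}{8} \left(-5\right) + \frac{15 \cdot 0^{2}}{4} - - \frac{15 \cdot 0^{2}}{4}\right) = 18 \left(- \frac{15}{8} - \frac{15}{8} + \frac{15}{4} \cdot 0 - \left(- \frac{15}{4}\right) 0\right) = 18 \left(- \frac{15}{8} - \frac{15}{8} + 0 + 0\right) = 18 \left(- \frac{15}{4}\right) = - \frac{135}{2}$)
$t{\left(100,-169 \right)} - 37520 = - \frac{135}{2} - 37520 = - \frac{75175}{2}$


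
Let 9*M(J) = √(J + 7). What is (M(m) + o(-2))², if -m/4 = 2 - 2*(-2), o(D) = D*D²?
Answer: (-72 + I*√17)²/81 ≈ 63.79 - 7.33*I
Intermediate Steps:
o(D) = D³
m = -24 (m = -4*(2 - 2*(-2)) = -4*(2 + 4) = -4*6 = -24)
M(J) = √(7 + J)/9 (M(J) = √(J + 7)/9 = √(7 + J)/9)
(M(m) + o(-2))² = (√(7 - 24)/9 + (-2)³)² = (√(-17)/9 - 8)² = ((I*√17)/9 - 8)² = (I*√17/9 - 8)² = (-8 + I*√17/9)²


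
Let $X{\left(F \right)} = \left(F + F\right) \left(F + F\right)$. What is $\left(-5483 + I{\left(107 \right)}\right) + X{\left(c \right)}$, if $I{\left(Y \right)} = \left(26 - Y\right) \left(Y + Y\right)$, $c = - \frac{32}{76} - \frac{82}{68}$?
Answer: $- \frac{2379370192}{104329} \approx -22806.0$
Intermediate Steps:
$c = - \frac{1051}{646}$ ($c = \left(-32\right) \frac{1}{76} - \frac{41}{34} = - \frac{8}{19} - \frac{41}{34} = - \frac{1051}{646} \approx -1.6269$)
$I{\left(Y \right)} = 2 Y \left(26 - Y\right)$ ($I{\left(Y \right)} = \left(26 - Y\right) 2 Y = 2 Y \left(26 - Y\right)$)
$X{\left(F \right)} = 4 F^{2}$ ($X{\left(F \right)} = 2 F 2 F = 4 F^{2}$)
$\left(-5483 + I{\left(107 \right)}\right) + X{\left(c \right)} = \left(-5483 + 2 \cdot 107 \left(26 - 107\right)\right) + 4 \left(- \frac{1051}{646}\right)^{2} = \left(-5483 + 2 \cdot 107 \left(26 - 107\right)\right) + 4 \cdot \frac{1104601}{417316} = \left(-5483 + 2 \cdot 107 \left(-81\right)\right) + \frac{1104601}{104329} = \left(-5483 - 17334\right) + \frac{1104601}{104329} = -22817 + \frac{1104601}{104329} = - \frac{2379370192}{104329}$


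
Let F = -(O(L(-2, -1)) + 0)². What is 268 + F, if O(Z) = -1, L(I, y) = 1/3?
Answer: 267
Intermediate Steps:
L(I, y) = ⅓ (L(I, y) = 1*(⅓) = ⅓)
F = -1 (F = -(-1 + 0)² = -1*(-1)² = -1*1 = -1)
268 + F = 268 - 1 = 267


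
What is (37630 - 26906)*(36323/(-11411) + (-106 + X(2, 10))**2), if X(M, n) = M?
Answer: 1323181308372/11411 ≈ 1.1596e+8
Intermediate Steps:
(37630 - 26906)*(36323/(-11411) + (-106 + X(2, 10))**2) = (37630 - 26906)*(36323/(-11411) + (-106 + 2)**2) = 10724*(36323*(-1/11411) + (-104)**2) = 10724*(-36323/11411 + 10816) = 10724*(123385053/11411) = 1323181308372/11411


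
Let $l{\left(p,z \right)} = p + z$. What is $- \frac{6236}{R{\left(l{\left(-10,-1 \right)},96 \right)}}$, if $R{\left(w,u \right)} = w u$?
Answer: $\frac{1559}{264} \approx 5.9053$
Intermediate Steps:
$R{\left(w,u \right)} = u w$
$- \frac{6236}{R{\left(l{\left(-10,-1 \right)},96 \right)}} = - \frac{6236}{96 \left(-10 - 1\right)} = - \frac{6236}{96 \left(-11\right)} = - \frac{6236}{-1056} = \left(-6236\right) \left(- \frac{1}{1056}\right) = \frac{1559}{264}$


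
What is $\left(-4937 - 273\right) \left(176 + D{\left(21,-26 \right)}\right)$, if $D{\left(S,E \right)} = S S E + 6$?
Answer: $58789640$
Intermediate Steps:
$D{\left(S,E \right)} = 6 + E S^{2}$ ($D{\left(S,E \right)} = S^{2} E + 6 = E S^{2} + 6 = 6 + E S^{2}$)
$\left(-4937 - 273\right) \left(176 + D{\left(21,-26 \right)}\right) = \left(-4937 - 273\right) \left(176 + \left(6 - 26 \cdot 21^{2}\right)\right) = - 5210 \left(176 + \left(6 - 11466\right)\right) = - 5210 \left(176 - 11460\right) = \left(-5210\right) \left(-11284\right) = 58789640$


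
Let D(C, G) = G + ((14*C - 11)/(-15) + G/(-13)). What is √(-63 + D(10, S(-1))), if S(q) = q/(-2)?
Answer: 68*I*√65/65 ≈ 8.4344*I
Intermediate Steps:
S(q) = -q/2 (S(q) = q*(-½) = -q/2)
D(C, G) = 11/15 - 14*C/15 + 12*G/13 (D(C, G) = G + ((-11 + 14*C)*(-1/15) + G*(-1/13)) = G + ((11/15 - 14*C/15) - G/13) = G + (11/15 - 14*C/15 - G/13) = 11/15 - 14*C/15 + 12*G/13)
√(-63 + D(10, S(-1))) = √(-63 + (11/15 - 14/15*10 + 12*(-½*(-1))/13)) = √(-63 + (11/15 - 28/3 + (12/13)*(½))) = √(-63 + (11/15 - 28/3 + 6/13)) = √(-63 - 529/65) = √(-4624/65) = 68*I*√65/65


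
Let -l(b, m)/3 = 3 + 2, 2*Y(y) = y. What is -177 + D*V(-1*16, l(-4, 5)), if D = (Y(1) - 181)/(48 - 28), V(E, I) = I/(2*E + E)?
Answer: -23017/128 ≈ -179.82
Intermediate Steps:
Y(y) = y/2
l(b, m) = -15 (l(b, m) = -3*(3 + 2) = -3*5 = -15)
V(E, I) = I/(3*E) (V(E, I) = I/((3*E)) = I*(1/(3*E)) = I/(3*E))
D = -361/40 (D = ((1/2)*1 - 181)/(48 - 28) = (1/2 - 181)/20 = -361/2*1/20 = -361/40 ≈ -9.0250)
-177 + D*V(-1*16, l(-4, 5)) = -177 - 361*(-15)/(120*((-1*16))) = -177 - 361*(-15)/(120*(-16)) = -177 - 361*(-15)*(-1)/(120*16) = -177 - 361/40*5/16 = -177 - 361/128 = -23017/128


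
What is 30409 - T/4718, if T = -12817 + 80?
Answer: 143482399/4718 ≈ 30412.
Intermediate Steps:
T = -12737
30409 - T/4718 = 30409 - (-12737)/4718 = 30409 - 1*(-12737/4718) = 30409 + 12737/4718 = 143482399/4718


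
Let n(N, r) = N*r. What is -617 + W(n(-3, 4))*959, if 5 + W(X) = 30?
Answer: 23358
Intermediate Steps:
W(X) = 25 (W(X) = -5 + 30 = 25)
-617 + W(n(-3, 4))*959 = -617 + 25*959 = -617 + 23975 = 23358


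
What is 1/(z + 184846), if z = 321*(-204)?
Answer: 1/119362 ≈ 8.3779e-6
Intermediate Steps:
z = -65484
1/(z + 184846) = 1/(-65484 + 184846) = 1/119362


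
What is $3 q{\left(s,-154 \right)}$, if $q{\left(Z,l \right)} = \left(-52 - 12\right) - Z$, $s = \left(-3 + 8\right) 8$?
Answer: $-312$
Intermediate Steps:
$s = 40$ ($s = 5 \cdot 8 = 40$)
$q{\left(Z,l \right)} = -64 - Z$ ($q{\left(Z,l \right)} = \left(-52 - 12\right) - Z = -64 - Z$)
$3 q{\left(s,-154 \right)} = 3 \left(-64 - 40\right) = 3 \left(-104\right) = -312$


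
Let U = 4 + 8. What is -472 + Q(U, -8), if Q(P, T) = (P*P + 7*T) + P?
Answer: -372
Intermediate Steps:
U = 12
Q(P, T) = P + P² + 7*T (Q(P, T) = (P² + 7*T) + P = P + P² + 7*T)
-472 + Q(U, -8) = -472 + (12 + 12² + 7*(-8)) = -472 + (12 + 144 - 56) = -472 + 100 = -372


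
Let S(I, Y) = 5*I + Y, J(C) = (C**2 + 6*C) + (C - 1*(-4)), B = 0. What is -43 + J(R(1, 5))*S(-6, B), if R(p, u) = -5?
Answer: 137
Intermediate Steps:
J(C) = 4 + C**2 + 7*C (J(C) = (C**2 + 6*C) + (C + 4) = (C**2 + 6*C) + (4 + C) = 4 + C**2 + 7*C)
S(I, Y) = Y + 5*I
-43 + J(R(1, 5))*S(-6, B) = -43 + (4 + (-5)**2 + 7*(-5))*(0 + 5*(-6)) = -43 + (4 + 25 - 35)*(0 - 30) = -43 - 6*(-30) = -43 + 180 = 137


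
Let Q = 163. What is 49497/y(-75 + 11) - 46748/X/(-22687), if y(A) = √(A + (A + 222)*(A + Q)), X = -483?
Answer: -46748/10957821 + 49497*√15578/15578 ≈ 396.57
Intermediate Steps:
y(A) = √(A + (163 + A)*(222 + A)) (y(A) = √(A + (A + 222)*(A + 163)) = √(A + (222 + A)*(163 + A)) = √(A + (163 + A)*(222 + A)))
49497/y(-75 + 11) - 46748/X/(-22687) = 49497/(√(36186 + (-75 + 11)² + 386*(-75 + 11))) - 46748/(-483)/(-22687) = 49497/(√(36186 + (-64)² + 386*(-64))) - 46748*(-1/483)*(-1/22687) = 49497/(√(36186 + 4096 - 24704)) + (46748/483)*(-1/22687) = 49497/(√15578) - 46748/10957821 = 49497*(√15578/15578) - 46748/10957821 = 49497*√15578/15578 - 46748/10957821 = -46748/10957821 + 49497*√15578/15578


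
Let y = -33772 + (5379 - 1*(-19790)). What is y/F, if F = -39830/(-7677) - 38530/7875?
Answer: -3852638475/132344 ≈ -29111.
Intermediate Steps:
F = 132344/447825 (F = -39830*(-1/7677) - 38530*1/7875 = 39830/7677 - 7706/1575 = 132344/447825 ≈ 0.29553)
y = -8603 (y = -33772 + (5379 + 19790) = -33772 + 25169 = -8603)
y/F = -8603/132344/447825 = -8603*447825/132344 = -3852638475/132344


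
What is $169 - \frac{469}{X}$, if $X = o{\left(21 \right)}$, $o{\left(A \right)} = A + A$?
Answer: $\frac{947}{6} \approx 157.83$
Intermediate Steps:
$o{\left(A \right)} = 2 A$
$X = 42$ ($X = 2 \cdot 21 = 42$)
$169 - \frac{469}{X} = 169 - \frac{469}{42} = 169 - \frac{67}{6} = \frac{947}{6}$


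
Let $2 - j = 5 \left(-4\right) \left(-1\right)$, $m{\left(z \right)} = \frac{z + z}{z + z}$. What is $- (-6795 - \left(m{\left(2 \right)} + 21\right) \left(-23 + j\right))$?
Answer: $5893$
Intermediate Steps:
$m{\left(z \right)} = 1$ ($m{\left(z \right)} = \frac{2 z}{2 z} = 2 z \frac{1}{2 z} = 1$)
$j = -18$ ($j = 2 - 5 \left(-4\right) \left(-1\right) = 2 - \left(-20\right) \left(-1\right) = 2 - 20 = -18$)
$- (-6795 - \left(m{\left(2 \right)} + 21\right) \left(-23 + j\right)) = - (-6795 - \left(1 + 21\right) \left(-23 - 18\right)) = - (-6795 - 22 \left(-41\right)) = - (-6795 - -902) = - (-6795 + 902) = \left(-1\right) \left(-5893\right) = 5893$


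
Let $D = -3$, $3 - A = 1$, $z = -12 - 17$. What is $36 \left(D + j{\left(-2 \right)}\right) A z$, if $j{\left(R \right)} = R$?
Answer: $10440$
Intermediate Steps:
$z = -29$ ($z = -12 - 17 = -29$)
$A = 2$ ($A = 3 - 1 = 2$)
$36 \left(D + j{\left(-2 \right)}\right) A z = 36 \left(-3 - 2\right) 2 \left(-29\right) = 36 \left(\left(-5\right) 2\right) \left(-29\right) = 36 \left(-10\right) \left(-29\right) = \left(-360\right) \left(-29\right) = 10440$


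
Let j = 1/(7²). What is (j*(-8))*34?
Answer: -272/49 ≈ -5.5510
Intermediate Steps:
j = 1/49 ≈ 0.020408
(j*(-8))*34 = ((1/49)*(-8))*34 = -8/49*34 = -272/49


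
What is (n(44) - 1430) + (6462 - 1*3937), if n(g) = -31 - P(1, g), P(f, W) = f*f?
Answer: 1063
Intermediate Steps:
P(f, W) = f**2
n(g) = -32 (n(g) = -31 - 1*1**2 = -31 - 1*1 = -31 - 1 = -32)
(n(44) - 1430) + (6462 - 1*3937) = (-32 - 1430) + (6462 - 1*3937) = -1462 + (6462 - 3937) = -1462 + 2525 = 1063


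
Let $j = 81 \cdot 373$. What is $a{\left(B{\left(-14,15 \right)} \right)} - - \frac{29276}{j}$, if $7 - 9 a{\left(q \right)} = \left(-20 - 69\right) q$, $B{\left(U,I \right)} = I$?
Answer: $\frac{4534370}{30213} \approx 150.08$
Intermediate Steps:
$a{\left(q \right)} = \frac{7}{9} + \frac{89 q}{9}$ ($a{\left(q \right)} = \frac{7}{9} - \frac{\left(-20 - 69\right) q}{9} = \frac{7}{9} - \frac{\left(-89\right) q}{9} = \frac{7}{9} + \frac{89 q}{9}$)
$j = 30213$
$a{\left(B{\left(-14,15 \right)} \right)} - - \frac{29276}{j} = \left(\frac{7}{9} + \frac{89}{9} \cdot 15\right) - - \frac{29276}{30213} = \left(\frac{7}{9} + \frac{445}{3}\right) - \left(-29276\right) \frac{1}{30213} = \frac{1342}{9} - - \frac{29276}{30213} = \frac{1342}{9} + \frac{29276}{30213} = \frac{4534370}{30213}$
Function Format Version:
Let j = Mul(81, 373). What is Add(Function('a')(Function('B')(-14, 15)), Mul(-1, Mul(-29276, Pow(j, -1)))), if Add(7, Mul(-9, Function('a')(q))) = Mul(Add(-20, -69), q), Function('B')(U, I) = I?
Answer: Rational(4534370, 30213) ≈ 150.08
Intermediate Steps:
Function('a')(q) = Add(Rational(7, 9), Mul(Rational(89, 9), q)) (Function('a')(q) = Add(Rational(7, 9), Mul(Rational(-1, 9), Mul(Add(-20, -69), q))) = Add(Rational(7, 9), Mul(Rational(-1, 9), Mul(-89, q))) = Add(Rational(7, 9), Mul(Rational(89, 9), q)))
j = 30213
Add(Function('a')(Function('B')(-14, 15)), Mul(-1, Mul(-29276, Pow(j, -1)))) = Add(Add(Rational(7, 9), Mul(Rational(89, 9), 15)), Mul(-1, Mul(-29276, Pow(30213, -1)))) = Add(Add(Rational(7, 9), Rational(445, 3)), Mul(-1, Mul(-29276, Rational(1, 30213)))) = Add(Rational(1342, 9), Mul(-1, Rational(-29276, 30213))) = Add(Rational(1342, 9), Rational(29276, 30213)) = Rational(4534370, 30213)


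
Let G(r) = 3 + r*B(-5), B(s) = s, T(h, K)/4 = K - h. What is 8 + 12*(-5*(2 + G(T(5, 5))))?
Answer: -292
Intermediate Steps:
T(h, K) = -4*h + 4*K (T(h, K) = 4*(K - h) = -4*h + 4*K)
G(r) = 3 - 5*r (G(r) = 3 + r*(-5) = 3 - 5*r)
8 + 12*(-5*(2 + G(T(5, 5)))) = 8 + 12*(-5*(2 + (3 - 5*(-4*5 + 4*5)))) = 8 + 12*(-5*(2 + (3 - 5*(-20 + 20)))) = 8 + 12*(-5*(2 + (3 - 5*0))) = 8 + 12*(-5*(2 + (3 + 0))) = 8 + 12*(-5*(2 + 3)) = 8 + 12*(-5*5) = 8 + 12*(-25) = 8 - 300 = -292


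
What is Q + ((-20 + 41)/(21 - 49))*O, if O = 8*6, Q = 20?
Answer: -16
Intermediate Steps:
O = 48
Q + ((-20 + 41)/(21 - 49))*O = 20 + ((-20 + 41)/(21 - 49))*48 = 20 + (21/(-28))*48 = 20 + (21*(-1/28))*48 = 20 - ¾*48 = 20 - 36 = -16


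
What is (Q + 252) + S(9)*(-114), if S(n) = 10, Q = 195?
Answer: -693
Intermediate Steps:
(Q + 252) + S(9)*(-114) = (195 + 252) + 10*(-114) = 447 - 1140 = -693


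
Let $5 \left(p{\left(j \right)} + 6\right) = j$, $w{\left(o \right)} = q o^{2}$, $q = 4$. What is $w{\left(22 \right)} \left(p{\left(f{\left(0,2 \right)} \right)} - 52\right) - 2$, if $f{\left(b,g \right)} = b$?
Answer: $-112290$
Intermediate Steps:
$w{\left(o \right)} = 4 o^{2}$
$p{\left(j \right)} = -6 + \frac{j}{5}$
$w{\left(22 \right)} \left(p{\left(f{\left(0,2 \right)} \right)} - 52\right) - 2 = 4 \cdot 22^{2} \left(\left(-6 + \frac{1}{5} \cdot 0\right) - 52\right) - 2 = 4 \cdot 484 \left(\left(-6 + 0\right) - 52\right) - 2 = 1936 \left(-6 - 52\right) - 2 = 1936 \left(-58\right) - 2 = -112288 - 2 = -112290$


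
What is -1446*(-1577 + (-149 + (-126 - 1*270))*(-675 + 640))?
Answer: -25302108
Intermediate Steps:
-1446*(-1577 + (-149 + (-126 - 1*270))*(-675 + 640)) = -1446*(-1577 + (-149 + (-126 - 270))*(-35)) = -1446*(-1577 + (-149 - 396)*(-35)) = -1446*(-1577 - 545*(-35)) = -1446*(-1577 + 19075) = -1446*17498 = -25302108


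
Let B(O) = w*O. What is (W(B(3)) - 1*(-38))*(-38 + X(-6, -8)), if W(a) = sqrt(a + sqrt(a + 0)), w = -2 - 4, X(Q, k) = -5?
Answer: -1634 - 43*sqrt(-18 + 3*I*sqrt(2)) ≈ -1655.4 - 183.68*I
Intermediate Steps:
w = -6
B(O) = -6*O
W(a) = sqrt(a + sqrt(a))
(W(B(3)) - 1*(-38))*(-38 + X(-6, -8)) = (sqrt(-6*3 + sqrt(-6*3)) - 1*(-38))*(-38 - 5) = (sqrt(-18 + sqrt(-18)) + 38)*(-43) = (sqrt(-18 + 3*I*sqrt(2)) + 38)*(-43) = (38 + sqrt(-18 + 3*I*sqrt(2)))*(-43) = -1634 - 43*sqrt(-18 + 3*I*sqrt(2))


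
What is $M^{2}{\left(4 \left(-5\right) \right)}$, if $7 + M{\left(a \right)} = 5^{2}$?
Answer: $324$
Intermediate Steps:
$M{\left(a \right)} = 18$ ($M{\left(a \right)} = -7 + 5^{2} = -7 + 25 = 18$)
$M^{2}{\left(4 \left(-5\right) \right)} = 18^{2} = 324$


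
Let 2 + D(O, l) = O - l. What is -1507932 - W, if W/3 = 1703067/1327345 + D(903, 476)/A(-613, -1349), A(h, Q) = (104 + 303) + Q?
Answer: -628486484337049/416786330 ≈ -1.5079e+6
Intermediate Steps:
A(h, Q) = 407 + Q
D(O, l) = -2 + O - l (D(O, l) = -2 + (O - l) = -2 + O - l)
W = 1040167489/416786330 (W = 3*(1703067/1327345 + (-2 + 903 - 1*476)/(407 - 1349)) = 3*(1703067*(1/1327345) + (-2 + 903 - 476)/(-942)) = 3*(1703067/1327345 + 425*(-1/942)) = 3*(1703067/1327345 - 425/942) = 3*(1040167489/1250358990) = 1040167489/416786330 ≈ 2.4957)
-1507932 - W = -1507932 - 1*1040167489/416786330 = -1507932 - 1040167489/416786330 = -628486484337049/416786330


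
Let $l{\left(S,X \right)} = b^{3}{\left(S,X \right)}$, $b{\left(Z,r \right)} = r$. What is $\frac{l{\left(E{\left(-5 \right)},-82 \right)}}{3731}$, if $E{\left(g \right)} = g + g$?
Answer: $- \frac{13448}{91} \approx -147.78$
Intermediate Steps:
$E{\left(g \right)} = 2 g$
$l{\left(S,X \right)} = X^{3}$
$\frac{l{\left(E{\left(-5 \right)},-82 \right)}}{3731} = \frac{\left(-82\right)^{3}}{3731} = \left(-551368\right) \frac{1}{3731} = - \frac{13448}{91}$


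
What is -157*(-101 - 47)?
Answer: 23236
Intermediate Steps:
-157*(-101 - 47) = -157*(-148) = 23236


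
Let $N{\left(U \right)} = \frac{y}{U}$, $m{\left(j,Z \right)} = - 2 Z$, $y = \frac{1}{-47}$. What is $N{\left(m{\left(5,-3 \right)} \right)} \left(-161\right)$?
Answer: $\frac{161}{282} \approx 0.57092$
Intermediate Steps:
$y = - \frac{1}{47} \approx -0.021277$
$N{\left(U \right)} = - \frac{1}{47 U}$
$N{\left(m{\left(5,-3 \right)} \right)} \left(-161\right) = - \frac{1}{47 \left(\left(-2\right) \left(-3\right)\right)} \left(-161\right) = - \frac{1}{47 \cdot 6} \left(-161\right) = \left(- \frac{1}{47}\right) \frac{1}{6} \left(-161\right) = \left(- \frac{1}{282}\right) \left(-161\right) = \frac{161}{282}$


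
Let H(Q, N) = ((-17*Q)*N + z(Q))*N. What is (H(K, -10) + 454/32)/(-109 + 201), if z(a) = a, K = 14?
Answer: -382813/1472 ≈ -260.06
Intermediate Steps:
H(Q, N) = N*(Q - 17*N*Q) (H(Q, N) = ((-17*Q)*N + Q)*N = (-17*N*Q + Q)*N = (Q - 17*N*Q)*N = N*(Q - 17*N*Q))
(H(K, -10) + 454/32)/(-109 + 201) = (-10*14*(1 - 17*(-10)) + 454/32)/(-109 + 201) = (-10*14*(1 + 170) + 454*(1/32))/92 = (-10*14*171 + 227/16)*(1/92) = (-23940 + 227/16)*(1/92) = -382813/16*1/92 = -382813/1472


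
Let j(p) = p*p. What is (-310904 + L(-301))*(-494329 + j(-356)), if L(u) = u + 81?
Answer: 114367004532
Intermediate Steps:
L(u) = 81 + u
j(p) = p²
(-310904 + L(-301))*(-494329 + j(-356)) = (-310904 + (81 - 301))*(-494329 + (-356)²) = (-310904 - 220)*(-494329 + 126736) = -311124*(-367593) = 114367004532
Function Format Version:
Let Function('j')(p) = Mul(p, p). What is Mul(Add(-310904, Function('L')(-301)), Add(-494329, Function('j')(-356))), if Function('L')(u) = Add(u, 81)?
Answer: 114367004532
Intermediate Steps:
Function('L')(u) = Add(81, u)
Function('j')(p) = Pow(p, 2)
Mul(Add(-310904, Function('L')(-301)), Add(-494329, Function('j')(-356))) = Mul(Add(-310904, Add(81, -301)), Add(-494329, Pow(-356, 2))) = Mul(Add(-310904, -220), Add(-494329, 126736)) = Mul(-311124, -367593) = 114367004532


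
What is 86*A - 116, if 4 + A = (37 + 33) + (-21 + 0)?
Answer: 3754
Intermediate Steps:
A = 45 (A = -4 + ((37 + 33) + (-21 + 0)) = -4 + (70 - 21) = -4 + 49 = 45)
86*A - 116 = 86*45 - 116 = 3870 - 116 = 3754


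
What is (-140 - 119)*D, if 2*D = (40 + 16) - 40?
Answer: -2072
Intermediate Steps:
D = 8 (D = ((40 + 16) - 40)/2 = (56 - 40)/2 = (1/2)*16 = 8)
(-140 - 119)*D = (-140 - 119)*8 = -259*8 = -2072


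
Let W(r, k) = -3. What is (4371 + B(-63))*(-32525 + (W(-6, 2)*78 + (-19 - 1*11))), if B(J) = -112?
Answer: -139648351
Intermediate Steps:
(4371 + B(-63))*(-32525 + (W(-6, 2)*78 + (-19 - 1*11))) = (4371 - 112)*(-32525 + (-3*78 + (-19 - 1*11))) = 4259*(-32525 + (-234 + (-19 - 11))) = 4259*(-32525 + (-234 - 30)) = 4259*(-32525 - 264) = 4259*(-32789) = -139648351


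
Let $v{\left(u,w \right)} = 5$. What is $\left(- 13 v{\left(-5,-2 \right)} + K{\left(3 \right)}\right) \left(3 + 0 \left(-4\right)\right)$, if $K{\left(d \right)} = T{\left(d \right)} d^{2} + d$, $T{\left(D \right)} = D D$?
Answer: $57$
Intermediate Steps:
$T{\left(D \right)} = D^{2}$
$K{\left(d \right)} = d + d^{4}$ ($K{\left(d \right)} = d^{2} d^{2} + d = d^{4} + d = d + d^{4}$)
$\left(- 13 v{\left(-5,-2 \right)} + K{\left(3 \right)}\right) \left(3 + 0 \left(-4\right)\right) = \left(\left(-13\right) 5 + \left(3 + 3^{4}\right)\right) \left(3 + 0 \left(-4\right)\right) = \left(-65 + \left(3 + 81\right)\right) \left(3 + 0\right) = \left(-65 + 84\right) 3 = 19 \cdot 3 = 57$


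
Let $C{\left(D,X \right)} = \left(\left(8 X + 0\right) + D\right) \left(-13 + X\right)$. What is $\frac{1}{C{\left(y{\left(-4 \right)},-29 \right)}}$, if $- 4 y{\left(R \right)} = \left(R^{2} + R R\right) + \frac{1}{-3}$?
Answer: $\frac{2}{20153} \approx 9.9241 \cdot 10^{-5}$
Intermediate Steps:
$y{\left(R \right)} = \frac{1}{12} - \frac{R^{2}}{2}$ ($y{\left(R \right)} = - \frac{\left(R^{2} + R R\right) + \frac{1}{-3}}{4} = - \frac{\left(R^{2} + R^{2}\right) - \frac{1}{3}}{4} = - \frac{2 R^{2} - \frac{1}{3}}{4} = - \frac{- \frac{1}{3} + 2 R^{2}}{4} = \frac{1}{12} - \frac{R^{2}}{2}$)
$C{\left(D,X \right)} = \left(-13 + X\right) \left(D + 8 X\right)$ ($C{\left(D,X \right)} = \left(8 X + D\right) \left(-13 + X\right) = \left(D + 8 X\right) \left(-13 + X\right) = \left(-13 + X\right) \left(D + 8 X\right)$)
$\frac{1}{C{\left(y{\left(-4 \right)},-29 \right)}} = \frac{1}{\left(-104\right) \left(-29\right) - 13 \left(\frac{1}{12} - \frac{\left(-4\right)^{2}}{2}\right) + 8 \left(-29\right)^{2} + \left(\frac{1}{12} - \frac{\left(-4\right)^{2}}{2}\right) \left(-29\right)} = \frac{1}{3016 - 13 \left(\frac{1}{12} - 8\right) + 8 \cdot 841 + \left(\frac{1}{12} - 8\right) \left(-29\right)} = \frac{1}{3016 - 13 \left(\frac{1}{12} - 8\right) + 6728 + \left(\frac{1}{12} - 8\right) \left(-29\right)} = \frac{1}{3016 - - \frac{1235}{12} + 6728 - - \frac{2755}{12}} = \frac{1}{3016 + \frac{1235}{12} + 6728 + \frac{2755}{12}} = \frac{1}{\frac{20153}{2}} = \frac{2}{20153}$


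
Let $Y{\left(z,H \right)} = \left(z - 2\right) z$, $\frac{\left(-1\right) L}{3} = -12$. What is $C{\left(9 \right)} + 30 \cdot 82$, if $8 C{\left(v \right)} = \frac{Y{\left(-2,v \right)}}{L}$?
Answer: $\frac{88561}{36} \approx 2460.0$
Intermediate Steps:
$L = 36$ ($L = \left(-3\right) \left(-12\right) = 36$)
$Y{\left(z,H \right)} = z \left(-2 + z\right)$ ($Y{\left(z,H \right)} = \left(-2 + z\right) z = z \left(-2 + z\right)$)
$C{\left(v \right)} = \frac{1}{36}$ ($C{\left(v \right)} = \frac{- 2 \left(-2 - 2\right) \frac{1}{36}}{8} = \frac{\left(-2\right) \left(-4\right) \frac{1}{36}}{8} = \frac{8 \cdot \frac{1}{36}}{8} = \frac{1}{8} \cdot \frac{2}{9} = \frac{1}{36}$)
$C{\left(9 \right)} + 30 \cdot 82 = \frac{1}{36} + 30 \cdot 82 = \frac{1}{36} + 2460 = \frac{88561}{36}$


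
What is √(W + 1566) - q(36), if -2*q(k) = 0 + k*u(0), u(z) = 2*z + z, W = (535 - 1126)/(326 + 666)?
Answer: √96278622/248 ≈ 39.565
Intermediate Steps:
W = -591/992 ≈ -0.59577
u(z) = 3*z
q(k) = 0 (q(k) = -(0 + k*(3*0))/2 = -(0 + k*0)/2 = -(0 + 0)/2 = -½*0 = 0)
√(W + 1566) - q(36) = √(-591/992 + 1566) - 1*0 = √(1552881/992) + 0 = √96278622/248 + 0 = √96278622/248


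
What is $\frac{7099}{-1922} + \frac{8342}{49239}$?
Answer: $- \frac{10758527}{3052818} \approx -3.5241$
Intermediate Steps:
$\frac{7099}{-1922} + \frac{8342}{49239} = 7099 \left(- \frac{1}{1922}\right) + 8342 \cdot \frac{1}{49239} = - \frac{229}{62} + \frac{8342}{49239} = - \frac{10758527}{3052818}$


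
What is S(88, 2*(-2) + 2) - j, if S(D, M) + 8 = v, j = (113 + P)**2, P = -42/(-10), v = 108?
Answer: -340896/25 ≈ -13636.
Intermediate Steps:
P = 21/5 (P = -42*(-1/10) = 21/5 ≈ 4.2000)
j = 343396/25 (j = (113 + 21/5)**2 = (586/5)**2 = 343396/25 ≈ 13736.)
S(D, M) = 100 (S(D, M) = -8 + 108 = 100)
S(88, 2*(-2) + 2) - j = 100 - 1*343396/25 = 100 - 343396/25 = -340896/25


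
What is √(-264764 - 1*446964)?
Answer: 4*I*√44483 ≈ 843.64*I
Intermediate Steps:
√(-264764 - 1*446964) = √(-264764 - 446964) = √(-711728) = 4*I*√44483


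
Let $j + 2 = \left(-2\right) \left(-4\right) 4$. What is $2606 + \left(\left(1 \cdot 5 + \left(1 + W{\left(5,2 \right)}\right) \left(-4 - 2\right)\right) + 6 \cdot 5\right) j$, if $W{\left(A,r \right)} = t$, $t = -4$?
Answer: $4196$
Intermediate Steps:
$W{\left(A,r \right)} = -4$
$j = 30$ ($j = -2 + \left(-2\right) \left(-4\right) 4 = -2 + 8 \cdot 4 = -2 + 32 = 30$)
$2606 + \left(\left(1 \cdot 5 + \left(1 + W{\left(5,2 \right)}\right) \left(-4 - 2\right)\right) + 6 \cdot 5\right) j = 2606 + \left(\left(1 \cdot 5 + \left(1 - 4\right) \left(-4 - 2\right)\right) + 6 \cdot 5\right) 30 = 2606 + \left(\left(5 - -18\right) + 30\right) 30 = 2606 + \left(\left(5 + 18\right) + 30\right) 30 = 2606 + \left(23 + 30\right) 30 = 2606 + 53 \cdot 30 = 2606 + 1590 = 4196$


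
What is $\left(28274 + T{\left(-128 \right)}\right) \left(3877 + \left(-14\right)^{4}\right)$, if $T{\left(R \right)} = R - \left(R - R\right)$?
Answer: $1190378778$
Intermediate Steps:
$T{\left(R \right)} = R$ ($T{\left(R \right)} = R - 0 = R + 0 = R$)
$\left(28274 + T{\left(-128 \right)}\right) \left(3877 + \left(-14\right)^{4}\right) = \left(28274 - 128\right) \left(3877 + \left(-14\right)^{4}\right) = 28146 \left(3877 + 38416\right) = 28146 \cdot 42293 = 1190378778$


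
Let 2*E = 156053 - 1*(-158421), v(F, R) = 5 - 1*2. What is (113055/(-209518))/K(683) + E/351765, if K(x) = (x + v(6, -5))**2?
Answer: 15503266274360461/34683442512064920 ≈ 0.44699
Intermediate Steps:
v(F, R) = 3 (v(F, R) = 5 - 2 = 3)
E = 157237 (E = (156053 - 1*(-158421))/2 = (156053 + 158421)/2 = (1/2)*314474 = 157237)
K(x) = (3 + x)**2 (K(x) = (x + 3)**2 = (3 + x)**2)
(113055/(-209518))/K(683) + E/351765 = (113055/(-209518))/((3 + 683)**2) + 157237/351765 = (113055*(-1/209518))/(686**2) + 157237*(1/351765) = -113055/209518/470596 + 157237/351765 = -113055/209518*1/470596 + 157237/351765 = -113055/98598332728 + 157237/351765 = 15503266274360461/34683442512064920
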